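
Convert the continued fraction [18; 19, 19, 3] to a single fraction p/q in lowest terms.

19948/1105

Using pₖ = aₖpₖ₋₁ + pₖ₋₂ and qₖ = aₖqₖ₋₁ + qₖ₋₂:
  k=0: a=18, p=18, q=1
  k=1: a=19, p=343, q=19
  k=2: a=19, p=6535, q=362
  k=3: a=3, p=19948, q=1105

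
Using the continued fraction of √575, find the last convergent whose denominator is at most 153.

1151/48

√575 = [23; 1, 46, …] (period length 2).
Convergents:
  p_0/q_0 = 23/1
  p_1/q_1 = 24/1
  p_2/q_2 = 1127/47
  p_3/q_3 = 1151/48
  p_4/q_4 = 54073/2255
q_3 = 48 ≤ 153 < 2255 = q_4, so the answer is 1151/48.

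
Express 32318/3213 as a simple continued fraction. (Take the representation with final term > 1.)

32318 = 10·3213 + 188
3213 = 17·188 + 17
188 = 11·17 + 1
17 = 17·1 + 0  (stop)
So 32318/3213 = [10; 17, 11, 17].

[10; 17, 11, 17]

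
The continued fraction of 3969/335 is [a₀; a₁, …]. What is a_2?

5

3969 = 11·335 + 284   →  a_0 = 11
335 = 1·284 + 51   →  a_1 = 1
284 = 5·51 + 29   →  a_2 = 5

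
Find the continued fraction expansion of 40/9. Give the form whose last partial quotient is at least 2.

40 = 4*9 + 4
9 = 2*4 + 1
4 = 4*1 + 0  (stop)
So 40/9 = [4; 2, 4].

[4; 2, 4]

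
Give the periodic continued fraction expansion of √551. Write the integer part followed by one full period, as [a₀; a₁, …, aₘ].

a₀ = ⌊√551⌋ = 23.

[23; 2, 8, 1, 8, 2, 46]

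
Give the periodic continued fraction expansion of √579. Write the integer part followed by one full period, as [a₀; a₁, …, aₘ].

[24; 16, 48]

a₀ = ⌊√579⌋ = 24.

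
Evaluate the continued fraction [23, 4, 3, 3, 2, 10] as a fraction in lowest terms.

Using pₖ = aₖpₖ₋₁ + pₖ₋₂ and qₖ = aₖqₖ₋₁ + qₖ₋₂:
  k=0: a=23, p=23, q=1
  k=1: a=4, p=93, q=4
  k=2: a=3, p=302, q=13
  k=3: a=3, p=999, q=43
  k=4: a=2, p=2300, q=99
  k=5: a=10, p=23999, q=1033

23999/1033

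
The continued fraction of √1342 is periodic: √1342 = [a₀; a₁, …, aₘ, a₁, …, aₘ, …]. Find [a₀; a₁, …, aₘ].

a₀ = ⌊√1342⌋ = 36.
With m₀=0, d₀=1 and mₖ₊₁ = dₖaₖ − mₖ, dₖ₊₁ = (n − mₖ₊₁²)/dₖ, aₖ₊₁ = ⌊(a₀+mₖ₊₁)/dₖ₊₁⌋:
  k=1: m=36, d=46, a=1
  k=2: m=10, d=27, a=1
  k=3: m=17, d=39, a=1
  k=4: m=22, d=22, a=2
  k=5: m=22, d=39, a=1
  k=6: m=17, d=27, a=1
  k=7: m=10, d=46, a=1
  k=8: m=36, d=1, a=72
d=1 and a=2a₀=72 at k=8, so the next step gives (m, d) = (36, 46) again — its k=1 value — and the period has length 8.

[36; 1, 1, 1, 2, 1, 1, 1, 72]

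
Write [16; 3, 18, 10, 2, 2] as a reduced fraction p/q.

46941/2875

Using pₖ = aₖpₖ₋₁ + pₖ₋₂ and qₖ = aₖqₖ₋₁ + qₖ₋₂:
  k=0: a=16, p=16, q=1
  k=1: a=3, p=49, q=3
  k=2: a=18, p=898, q=55
  k=3: a=10, p=9029, q=553
  k=4: a=2, p=18956, q=1161
  k=5: a=2, p=46941, q=2875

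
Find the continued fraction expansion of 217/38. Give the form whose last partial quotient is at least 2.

217 = 5*38 + 27
38 = 1*27 + 11
27 = 2*11 + 5
11 = 2*5 + 1
5 = 5*1 + 0  (stop)
So 217/38 = [5; 1, 2, 2, 5].

[5; 1, 2, 2, 5]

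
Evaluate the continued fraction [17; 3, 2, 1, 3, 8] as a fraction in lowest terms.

Using pₖ = aₖpₖ₋₁ + pₖ₋₂ and qₖ = aₖqₖ₋₁ + qₖ₋₂:
  k=0: a=17, p=17, q=1
  k=1: a=3, p=52, q=3
  k=2: a=2, p=121, q=7
  k=3: a=1, p=173, q=10
  k=4: a=3, p=640, q=37
  k=5: a=8, p=5293, q=306

5293/306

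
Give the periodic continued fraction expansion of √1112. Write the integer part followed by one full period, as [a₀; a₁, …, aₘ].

a₀ = ⌊√1112⌋ = 33.
With m₀=0, d₀=1 and mₖ₊₁ = dₖaₖ − mₖ, dₖ₊₁ = (n − mₖ₊₁²)/dₖ, aₖ₊₁ = ⌊(a₀+mₖ₊₁)/dₖ₊₁⌋:
  k=1: m=33, d=23, a=2
  k=2: m=13, d=41, a=1
  k=3: m=28, d=8, a=7
  k=4: m=28, d=41, a=1
  k=5: m=13, d=23, a=2
  k=6: m=33, d=1, a=66
d=1 and a=2a₀=66 at k=6, so the next step gives (m, d) = (33, 23) again — its k=1 value — and the period has length 6.

[33; 2, 1, 7, 1, 2, 66]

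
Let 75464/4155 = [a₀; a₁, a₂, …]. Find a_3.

75464 = 18·4155 + 674   →  a_0 = 18
4155 = 6·674 + 111   →  a_1 = 6
674 = 6·111 + 8   →  a_2 = 6
111 = 13·8 + 7   →  a_3 = 13

13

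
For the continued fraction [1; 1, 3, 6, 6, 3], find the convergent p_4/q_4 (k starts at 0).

271/154

Using pₖ = aₖpₖ₋₁ + pₖ₋₂, qₖ = aₖqₖ₋₁ + qₖ₋₂ (with p₋₁=1, p₋₂=0, q₋₁=0, q₋₂=1):
  k=0: a=1, p=1, q=1
  k=1: a=1, p=2, q=1
  k=2: a=3, p=7, q=4
  k=3: a=6, p=44, q=25
  k=4: a=6, p=271, q=154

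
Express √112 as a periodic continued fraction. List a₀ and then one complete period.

a₀ = ⌊√112⌋ = 10.
With m₀=0, d₀=1 and mₖ₊₁ = dₖaₖ − mₖ, dₖ₊₁ = (n − mₖ₊₁²)/dₖ, aₖ₊₁ = ⌊(a₀+mₖ₊₁)/dₖ₊₁⌋:
  k=1: m=10, d=12, a=1
  k=2: m=2, d=9, a=1
  k=3: m=7, d=7, a=2
  k=4: m=7, d=9, a=1
  k=5: m=2, d=12, a=1
  k=6: m=10, d=1, a=20
d=1 and a=2a₀=20 at k=6, so the next step gives (m, d) = (10, 12) again — its k=1 value — and the period has length 6.

[10; 1, 1, 2, 1, 1, 20]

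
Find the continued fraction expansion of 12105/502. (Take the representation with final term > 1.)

12105 = 24·502 + 57
502 = 8·57 + 46
57 = 1·46 + 11
46 = 4·11 + 2
11 = 5·2 + 1
2 = 2·1 + 0  (stop)
So 12105/502 = [24; 8, 1, 4, 5, 2].

[24; 8, 1, 4, 5, 2]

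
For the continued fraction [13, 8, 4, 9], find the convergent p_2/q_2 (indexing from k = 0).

433/33

Using pₖ = aₖpₖ₋₁ + pₖ₋₂, qₖ = aₖqₖ₋₁ + qₖ₋₂ (with p₋₁=1, p₋₂=0, q₋₁=0, q₋₂=1):
  k=0: a=13, p=13, q=1
  k=1: a=8, p=105, q=8
  k=2: a=4, p=433, q=33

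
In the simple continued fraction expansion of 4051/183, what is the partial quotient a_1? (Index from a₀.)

4051 = 22·183 + 25   →  a_0 = 22
183 = 7·25 + 8   →  a_1 = 7

7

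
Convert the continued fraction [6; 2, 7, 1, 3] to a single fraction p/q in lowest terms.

Fold from the inside: start with 3/1.
  1 + 1/3 = 4/3
  7 + 3/4 = 31/4
  2 + 4/31 = 66/31
  6 + 31/66 = 427/66

427/66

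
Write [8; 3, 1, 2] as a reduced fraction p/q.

91/11

Using pₖ = aₖpₖ₋₁ + pₖ₋₂ and qₖ = aₖqₖ₋₁ + qₖ₋₂:
  k=0: a=8, p=8, q=1
  k=1: a=3, p=25, q=3
  k=2: a=1, p=33, q=4
  k=3: a=2, p=91, q=11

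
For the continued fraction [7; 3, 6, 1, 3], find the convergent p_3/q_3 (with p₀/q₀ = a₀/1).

161/22

Using pₖ = aₖpₖ₋₁ + pₖ₋₂, qₖ = aₖqₖ₋₁ + qₖ₋₂ (with p₋₁=1, p₋₂=0, q₋₁=0, q₋₂=1):
  k=0: a=7, p=7, q=1
  k=1: a=3, p=22, q=3
  k=2: a=6, p=139, q=19
  k=3: a=1, p=161, q=22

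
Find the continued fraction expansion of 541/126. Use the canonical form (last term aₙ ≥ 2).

541 = 4·126 + 37
126 = 3·37 + 15
37 = 2·15 + 7
15 = 2·7 + 1
7 = 7·1 + 0  (stop)
So 541/126 = [4; 3, 2, 2, 7].

[4; 3, 2, 2, 7]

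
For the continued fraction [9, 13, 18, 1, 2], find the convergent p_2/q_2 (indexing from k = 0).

Using pₖ = aₖpₖ₋₁ + pₖ₋₂, qₖ = aₖqₖ₋₁ + qₖ₋₂ (with p₋₁=1, p₋₂=0, q₋₁=0, q₋₂=1):
  k=0: a=9, p=9, q=1
  k=1: a=13, p=118, q=13
  k=2: a=18, p=2133, q=235

2133/235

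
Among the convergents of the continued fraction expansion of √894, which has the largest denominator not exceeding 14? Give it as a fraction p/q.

299/10

√894 = [29; 1, 8, 1, 58, …] (period length 4).
Convergents:
  p_0/q_0 = 29/1
  p_1/q_1 = 30/1
  p_2/q_2 = 269/9
  p_3/q_3 = 299/10
  p_4/q_4 = 17611/589
q_3 = 10 ≤ 14 < 589 = q_4, so the answer is 299/10.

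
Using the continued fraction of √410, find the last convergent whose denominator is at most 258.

√410 = [20; 4, 40, …] (period length 2).
Convergents:
  p_0/q_0 = 20/1
  p_1/q_1 = 81/4
  p_2/q_2 = 3260/161
  p_3/q_3 = 13121/648
q_2 = 161 ≤ 258 < 648 = q_3, so the answer is 3260/161.

3260/161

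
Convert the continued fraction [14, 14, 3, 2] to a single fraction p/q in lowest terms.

Using pₖ = aₖpₖ₋₁ + pₖ₋₂ and qₖ = aₖqₖ₋₁ + qₖ₋₂:
  k=0: a=14, p=14, q=1
  k=1: a=14, p=197, q=14
  k=2: a=3, p=605, q=43
  k=3: a=2, p=1407, q=100

1407/100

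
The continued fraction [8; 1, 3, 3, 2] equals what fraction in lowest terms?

263/30

Using pₖ = aₖpₖ₋₁ + pₖ₋₂ and qₖ = aₖqₖ₋₁ + qₖ₋₂:
  k=0: a=8, p=8, q=1
  k=1: a=1, p=9, q=1
  k=2: a=3, p=35, q=4
  k=3: a=3, p=114, q=13
  k=4: a=2, p=263, q=30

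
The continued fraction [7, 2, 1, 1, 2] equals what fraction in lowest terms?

96/13

Using pₖ = aₖpₖ₋₁ + pₖ₋₂ and qₖ = aₖqₖ₋₁ + qₖ₋₂:
  k=0: a=7, p=7, q=1
  k=1: a=2, p=15, q=2
  k=2: a=1, p=22, q=3
  k=3: a=1, p=37, q=5
  k=4: a=2, p=96, q=13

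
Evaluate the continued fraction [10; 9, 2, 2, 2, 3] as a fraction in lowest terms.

Using pₖ = aₖpₖ₋₁ + pₖ₋₂ and qₖ = aₖqₖ₋₁ + qₖ₋₂:
  k=0: a=10, p=10, q=1
  k=1: a=9, p=91, q=9
  k=2: a=2, p=192, q=19
  k=3: a=2, p=475, q=47
  k=4: a=2, p=1142, q=113
  k=5: a=3, p=3901, q=386

3901/386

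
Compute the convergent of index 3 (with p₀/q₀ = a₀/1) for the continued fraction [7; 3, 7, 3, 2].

505/69

Using pₖ = aₖpₖ₋₁ + pₖ₋₂, qₖ = aₖqₖ₋₁ + qₖ₋₂ (with p₋₁=1, p₋₂=0, q₋₁=0, q₋₂=1):
  k=0: a=7, p=7, q=1
  k=1: a=3, p=22, q=3
  k=2: a=7, p=161, q=22
  k=3: a=3, p=505, q=69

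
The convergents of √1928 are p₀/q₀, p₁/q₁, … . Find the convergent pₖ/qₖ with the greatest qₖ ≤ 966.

41977/956

√1928 = [43; 1, 9, 1, 86, …] (period length 4).
Convergents:
  p_0/q_0 = 43/1
  p_1/q_1 = 44/1
  p_2/q_2 = 439/10
  p_3/q_3 = 483/11
  p_4/q_4 = 41977/956
  p_5/q_5 = 42460/967
q_4 = 956 ≤ 966 < 967 = q_5, so the answer is 41977/956.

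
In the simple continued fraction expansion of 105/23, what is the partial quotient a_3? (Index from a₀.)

105 = 4·23 + 13   →  a_0 = 4
23 = 1·13 + 10   →  a_1 = 1
13 = 1·10 + 3   →  a_2 = 1
10 = 3·3 + 1   →  a_3 = 3

3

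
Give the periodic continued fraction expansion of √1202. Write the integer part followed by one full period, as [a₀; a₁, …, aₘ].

a₀ = ⌊√1202⌋ = 34.
With m₀=0, d₀=1 and mₖ₊₁ = dₖaₖ − mₖ, dₖ₊₁ = (n − mₖ₊₁²)/dₖ, aₖ₊₁ = ⌊(a₀+mₖ₊₁)/dₖ₊₁⌋:
  k=1: m=34, d=46, a=1
  k=2: m=12, d=23, a=2
  k=3: m=34, d=2, a=34
  k=4: m=34, d=23, a=2
  k=5: m=12, d=46, a=1
  k=6: m=34, d=1, a=68
d=1 and a=2a₀=68 at k=6, so the next step gives (m, d) = (34, 46) again — its k=1 value — and the period has length 6.

[34; 1, 2, 34, 2, 1, 68]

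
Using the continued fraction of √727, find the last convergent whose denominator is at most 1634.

39285/1457

√727 = [26; 1, 25, 1, 52, …] (period length 4).
Convergents:
  p_0/q_0 = 26/1
  p_1/q_1 = 27/1
  p_2/q_2 = 701/26
  p_3/q_3 = 728/27
  p_4/q_4 = 38557/1430
  p_5/q_5 = 39285/1457
  p_6/q_6 = 1020682/37855
q_5 = 1457 ≤ 1634 < 37855 = q_6, so the answer is 39285/1457.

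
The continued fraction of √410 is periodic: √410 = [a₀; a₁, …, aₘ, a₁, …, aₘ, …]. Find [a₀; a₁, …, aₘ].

[20; 4, 40]

a₀ = ⌊√410⌋ = 20.
With m₀=0, d₀=1 and mₖ₊₁ = dₖaₖ − mₖ, dₖ₊₁ = (n − mₖ₊₁²)/dₖ, aₖ₊₁ = ⌊(a₀+mₖ₊₁)/dₖ₊₁⌋:
  k=1: m=20, d=10, a=4
  k=2: m=20, d=1, a=40
d=1 and a=2a₀=40 at k=2, so the next step gives (m, d) = (20, 10) again — its k=1 value — and the period has length 2.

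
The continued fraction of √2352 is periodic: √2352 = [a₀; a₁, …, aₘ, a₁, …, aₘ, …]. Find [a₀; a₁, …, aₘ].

[48; 2, 96]

a₀ = ⌊√2352⌋ = 48.
With m₀=0, d₀=1 and mₖ₊₁ = dₖaₖ − mₖ, dₖ₊₁ = (n − mₖ₊₁²)/dₖ, aₖ₊₁ = ⌊(a₀+mₖ₊₁)/dₖ₊₁⌋:
  k=1: m=48, d=48, a=2
  k=2: m=48, d=1, a=96
d=1 and a=2a₀=96 at k=2, so the next step gives (m, d) = (48, 48) again — its k=1 value — and the period has length 2.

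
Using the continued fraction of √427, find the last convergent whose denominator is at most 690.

7687/372

√427 = [20; 1, 1, 1, 40, …] (period length 4).
Convergents:
  p_0/q_0 = 20/1
  p_1/q_1 = 21/1
  p_2/q_2 = 41/2
  p_3/q_3 = 62/3
  p_4/q_4 = 2521/122
  p_5/q_5 = 2583/125
  p_6/q_6 = 5104/247
  p_7/q_7 = 7687/372
  p_8/q_8 = 312584/15127
q_7 = 372 ≤ 690 < 15127 = q_8, so the answer is 7687/372.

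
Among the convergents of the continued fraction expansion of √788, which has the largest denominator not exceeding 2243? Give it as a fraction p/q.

√788 = [28; 14, 56, …] (period length 2).
Convergents:
  p_0/q_0 = 28/1
  p_1/q_1 = 393/14
  p_2/q_2 = 22036/785
  p_3/q_3 = 308897/11004
q_2 = 785 ≤ 2243 < 11004 = q_3, so the answer is 22036/785.

22036/785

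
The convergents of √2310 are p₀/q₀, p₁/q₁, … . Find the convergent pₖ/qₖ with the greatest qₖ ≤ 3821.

73872/1537

√2310 = [48; 16, 96, …] (period length 2).
Convergents:
  p_0/q_0 = 48/1
  p_1/q_1 = 769/16
  p_2/q_2 = 73872/1537
  p_3/q_3 = 1182721/24608
q_2 = 1537 ≤ 3821 < 24608 = q_3, so the answer is 73872/1537.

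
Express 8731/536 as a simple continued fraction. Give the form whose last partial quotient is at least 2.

8731 = 16·536 + 155
536 = 3·155 + 71
155 = 2·71 + 13
71 = 5·13 + 6
13 = 2·6 + 1
6 = 6·1 + 0  (stop)
So 8731/536 = [16; 3, 2, 5, 2, 6].

[16; 3, 2, 5, 2, 6]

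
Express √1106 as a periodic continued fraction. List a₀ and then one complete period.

[33; 3, 1, 8, 1, 3, 66]

a₀ = ⌊√1106⌋ = 33.
With m₀=0, d₀=1 and mₖ₊₁ = dₖaₖ − mₖ, dₖ₊₁ = (n − mₖ₊₁²)/dₖ, aₖ₊₁ = ⌊(a₀+mₖ₊₁)/dₖ₊₁⌋:
  k=1: m=33, d=17, a=3
  k=2: m=18, d=46, a=1
  k=3: m=28, d=7, a=8
  k=4: m=28, d=46, a=1
  k=5: m=18, d=17, a=3
  k=6: m=33, d=1, a=66
d=1 and a=2a₀=66 at k=6, so the next step gives (m, d) = (33, 17) again — its k=1 value — and the period has length 6.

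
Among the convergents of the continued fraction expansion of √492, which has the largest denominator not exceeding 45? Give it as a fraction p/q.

√492 = [22; 5, 1, 1, 10, 1, 1, 5, 44, …] (period length 8).
Convergents:
  p_0/q_0 = 22/1
  p_1/q_1 = 111/5
  p_2/q_2 = 133/6
  p_3/q_3 = 244/11
  p_4/q_4 = 2573/116
q_3 = 11 ≤ 45 < 116 = q_4, so the answer is 244/11.

244/11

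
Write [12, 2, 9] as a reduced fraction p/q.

Fold from the inside: start with 9/1.
  2 + 1/9 = 19/9
  12 + 9/19 = 237/19

237/19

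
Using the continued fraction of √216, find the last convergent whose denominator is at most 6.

√216 = [14; 1, 2, 3, 2, 1, 28, …] (period length 6).
Convergents:
  p_0/q_0 = 14/1
  p_1/q_1 = 15/1
  p_2/q_2 = 44/3
  p_3/q_3 = 147/10
q_2 = 3 ≤ 6 < 10 = q_3, so the answer is 44/3.

44/3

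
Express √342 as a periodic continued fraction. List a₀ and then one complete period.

[18; 2, 36]

a₀ = ⌊√342⌋ = 18.
With m₀=0, d₀=1 and mₖ₊₁ = dₖaₖ − mₖ, dₖ₊₁ = (n − mₖ₊₁²)/dₖ, aₖ₊₁ = ⌊(a₀+mₖ₊₁)/dₖ₊₁⌋:
  k=1: m=18, d=18, a=2
  k=2: m=18, d=1, a=36
d=1 and a=2a₀=36 at k=2, so the next step gives (m, d) = (18, 18) again — its k=1 value — and the period has length 2.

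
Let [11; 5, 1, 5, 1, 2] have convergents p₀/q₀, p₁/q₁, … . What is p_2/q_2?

67/6

Using pₖ = aₖpₖ₋₁ + pₖ₋₂, qₖ = aₖqₖ₋₁ + qₖ₋₂ (with p₋₁=1, p₋₂=0, q₋₁=0, q₋₂=1):
  k=0: a=11, p=11, q=1
  k=1: a=5, p=56, q=5
  k=2: a=1, p=67, q=6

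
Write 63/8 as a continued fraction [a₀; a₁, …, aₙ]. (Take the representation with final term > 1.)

63 = 7×8 + 7
8 = 1×7 + 1
7 = 7×1 + 0  (stop)
So 63/8 = [7; 1, 7].

[7; 1, 7]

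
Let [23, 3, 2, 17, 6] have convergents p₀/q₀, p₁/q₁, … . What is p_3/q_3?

Using pₖ = aₖpₖ₋₁ + pₖ₋₂, qₖ = aₖqₖ₋₁ + qₖ₋₂ (with p₋₁=1, p₋₂=0, q₋₁=0, q₋₂=1):
  k=0: a=23, p=23, q=1
  k=1: a=3, p=70, q=3
  k=2: a=2, p=163, q=7
  k=3: a=17, p=2841, q=122

2841/122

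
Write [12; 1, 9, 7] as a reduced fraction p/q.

Using pₖ = aₖpₖ₋₁ + pₖ₋₂ and qₖ = aₖqₖ₋₁ + qₖ₋₂:
  k=0: a=12, p=12, q=1
  k=1: a=1, p=13, q=1
  k=2: a=9, p=129, q=10
  k=3: a=7, p=916, q=71

916/71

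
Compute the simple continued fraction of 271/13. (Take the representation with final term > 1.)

271 = 20*13 + 11
13 = 1*11 + 2
11 = 5*2 + 1
2 = 2*1 + 0  (stop)
So 271/13 = [20; 1, 5, 2].

[20; 1, 5, 2]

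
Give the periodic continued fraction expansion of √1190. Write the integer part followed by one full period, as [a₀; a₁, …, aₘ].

a₀ = ⌊√1190⌋ = 34.
With m₀=0, d₀=1 and mₖ₊₁ = dₖaₖ − mₖ, dₖ₊₁ = (n − mₖ₊₁²)/dₖ, aₖ₊₁ = ⌊(a₀+mₖ₊₁)/dₖ₊₁⌋:
  k=1: m=34, d=34, a=2
  k=2: m=34, d=1, a=68
d=1 and a=2a₀=68 at k=2, so the next step gives (m, d) = (34, 34) again — its k=1 value — and the period has length 2.

[34; 2, 68]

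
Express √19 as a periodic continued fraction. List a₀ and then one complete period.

[4; 2, 1, 3, 1, 2, 8]

a₀ = ⌊√19⌋ = 4.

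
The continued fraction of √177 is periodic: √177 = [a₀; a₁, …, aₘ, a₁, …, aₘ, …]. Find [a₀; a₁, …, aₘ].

[13; 3, 3, 2, 8, 2, 3, 3, 26]

a₀ = ⌊√177⌋ = 13.
With m₀=0, d₀=1 and mₖ₊₁ = dₖaₖ − mₖ, dₖ₊₁ = (n − mₖ₊₁²)/dₖ, aₖ₊₁ = ⌊(a₀+mₖ₊₁)/dₖ₊₁⌋:
  k=1: m=13, d=8, a=3
  k=2: m=11, d=7, a=3
  k=3: m=10, d=11, a=2
  k=4: m=12, d=3, a=8
  k=5: m=12, d=11, a=2
  k=6: m=10, d=7, a=3
  k=7: m=11, d=8, a=3
  k=8: m=13, d=1, a=26
d=1 and a=2a₀=26 at k=8, so the next step gives (m, d) = (13, 8) again — its k=1 value — and the period has length 8.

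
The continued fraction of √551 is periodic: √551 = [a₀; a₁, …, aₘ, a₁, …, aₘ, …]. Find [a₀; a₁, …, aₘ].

a₀ = ⌊√551⌋ = 23.
With m₀=0, d₀=1 and mₖ₊₁ = dₖaₖ − mₖ, dₖ₊₁ = (n − mₖ₊₁²)/dₖ, aₖ₊₁ = ⌊(a₀+mₖ₊₁)/dₖ₊₁⌋:
  k=1: m=23, d=22, a=2
  k=2: m=21, d=5, a=8
  k=3: m=19, d=38, a=1
  k=4: m=19, d=5, a=8
  k=5: m=21, d=22, a=2
  k=6: m=23, d=1, a=46
d=1 and a=2a₀=46 at k=6, so the next step gives (m, d) = (23, 22) again — its k=1 value — and the period has length 6.

[23; 2, 8, 1, 8, 2, 46]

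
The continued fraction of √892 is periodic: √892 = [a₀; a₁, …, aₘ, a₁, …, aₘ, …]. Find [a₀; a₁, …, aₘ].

[29; 1, 6, 2, 14, 2, 6, 1, 58]

a₀ = ⌊√892⌋ = 29.
With m₀=0, d₀=1 and mₖ₊₁ = dₖaₖ − mₖ, dₖ₊₁ = (n − mₖ₊₁²)/dₖ, aₖ₊₁ = ⌊(a₀+mₖ₊₁)/dₖ₊₁⌋:
  k=1: m=29, d=51, a=1
  k=2: m=22, d=8, a=6
  k=3: m=26, d=27, a=2
  k=4: m=28, d=4, a=14
  k=5: m=28, d=27, a=2
  k=6: m=26, d=8, a=6
  k=7: m=22, d=51, a=1
  k=8: m=29, d=1, a=58
d=1 and a=2a₀=58 at k=8, so the next step gives (m, d) = (29, 51) again — its k=1 value — and the period has length 8.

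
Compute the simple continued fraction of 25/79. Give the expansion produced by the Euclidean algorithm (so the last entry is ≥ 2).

[0; 3, 6, 4]

25 = 0*79 + 25
79 = 3*25 + 4
25 = 6*4 + 1
4 = 4*1 + 0  (stop)
So 25/79 = [0; 3, 6, 4].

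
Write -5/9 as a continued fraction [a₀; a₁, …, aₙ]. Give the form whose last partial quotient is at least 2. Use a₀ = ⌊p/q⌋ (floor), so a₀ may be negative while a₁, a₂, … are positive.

-5 = -1·9 + 4
9 = 2·4 + 1
4 = 4·1 + 0  (stop)
So -5/9 = [-1; 2, 4].

[-1; 2, 4]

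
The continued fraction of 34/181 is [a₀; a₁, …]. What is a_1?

5

34 = 0·181 + 34   →  a_0 = 0
181 = 5·34 + 11   →  a_1 = 5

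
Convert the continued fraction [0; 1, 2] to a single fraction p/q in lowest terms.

Using pₖ = aₖpₖ₋₁ + pₖ₋₂ and qₖ = aₖqₖ₋₁ + qₖ₋₂:
  k=0: a=0, p=0, q=1
  k=1: a=1, p=1, q=1
  k=2: a=2, p=2, q=3

2/3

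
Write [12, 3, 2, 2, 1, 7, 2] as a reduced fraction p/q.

4843/394

Using pₖ = aₖpₖ₋₁ + pₖ₋₂ and qₖ = aₖqₖ₋₁ + qₖ₋₂:
  k=0: a=12, p=12, q=1
  k=1: a=3, p=37, q=3
  k=2: a=2, p=86, q=7
  k=3: a=2, p=209, q=17
  k=4: a=1, p=295, q=24
  k=5: a=7, p=2274, q=185
  k=6: a=2, p=4843, q=394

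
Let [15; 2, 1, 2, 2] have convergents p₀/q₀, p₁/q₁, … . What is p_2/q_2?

Using pₖ = aₖpₖ₋₁ + pₖ₋₂, qₖ = aₖqₖ₋₁ + qₖ₋₂ (with p₋₁=1, p₋₂=0, q₋₁=0, q₋₂=1):
  k=0: a=15, p=15, q=1
  k=1: a=2, p=31, q=2
  k=2: a=1, p=46, q=3

46/3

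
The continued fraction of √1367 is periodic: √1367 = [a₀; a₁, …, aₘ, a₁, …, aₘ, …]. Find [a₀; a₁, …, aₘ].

a₀ = ⌊√1367⌋ = 36.
With m₀=0, d₀=1 and mₖ₊₁ = dₖaₖ − mₖ, dₖ₊₁ = (n − mₖ₊₁²)/dₖ, aₖ₊₁ = ⌊(a₀+mₖ₊₁)/dₖ₊₁⌋:
  k=1: m=36, d=71, a=1
  k=2: m=35, d=2, a=35
  k=3: m=35, d=71, a=1
  k=4: m=36, d=1, a=72
d=1 and a=2a₀=72 at k=4, so the next step gives (m, d) = (36, 71) again — its k=1 value — and the period has length 4.

[36; 1, 35, 1, 72]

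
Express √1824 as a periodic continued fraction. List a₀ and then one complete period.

a₀ = ⌊√1824⌋ = 42.
With m₀=0, d₀=1 and mₖ₊₁ = dₖaₖ − mₖ, dₖ₊₁ = (n − mₖ₊₁²)/dₖ, aₖ₊₁ = ⌊(a₀+mₖ₊₁)/dₖ₊₁⌋:
  k=1: m=42, d=60, a=1
  k=2: m=18, d=25, a=2
  k=3: m=32, d=32, a=2
  k=4: m=32, d=25, a=2
  k=5: m=18, d=60, a=1
  k=6: m=42, d=1, a=84
d=1 and a=2a₀=84 at k=6, so the next step gives (m, d) = (42, 60) again — its k=1 value — and the period has length 6.

[42; 1, 2, 2, 2, 1, 84]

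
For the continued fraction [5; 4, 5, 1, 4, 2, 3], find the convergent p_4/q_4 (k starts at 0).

Using pₖ = aₖpₖ₋₁ + pₖ₋₂, qₖ = aₖqₖ₋₁ + qₖ₋₂ (with p₋₁=1, p₋₂=0, q₋₁=0, q₋₂=1):
  k=0: a=5, p=5, q=1
  k=1: a=4, p=21, q=4
  k=2: a=5, p=110, q=21
  k=3: a=1, p=131, q=25
  k=4: a=4, p=634, q=121

634/121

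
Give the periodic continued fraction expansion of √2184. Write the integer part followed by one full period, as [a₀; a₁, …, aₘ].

[46; 1, 2, 1, 2, 1, 92]

a₀ = ⌊√2184⌋ = 46.
With m₀=0, d₀=1 and mₖ₊₁ = dₖaₖ − mₖ, dₖ₊₁ = (n − mₖ₊₁²)/dₖ, aₖ₊₁ = ⌊(a₀+mₖ₊₁)/dₖ₊₁⌋:
  k=1: m=46, d=68, a=1
  k=2: m=22, d=25, a=2
  k=3: m=28, d=56, a=1
  k=4: m=28, d=25, a=2
  k=5: m=22, d=68, a=1
  k=6: m=46, d=1, a=92
d=1 and a=2a₀=92 at k=6, so the next step gives (m, d) = (46, 68) again — its k=1 value — and the period has length 6.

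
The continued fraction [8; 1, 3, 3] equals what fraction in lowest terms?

114/13

Fold from the inside: start with 3/1.
  3 + 1/3 = 10/3
  1 + 3/10 = 13/10
  8 + 10/13 = 114/13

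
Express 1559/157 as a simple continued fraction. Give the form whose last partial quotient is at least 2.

1559 = 9·157 + 146
157 = 1·146 + 11
146 = 13·11 + 3
11 = 3·3 + 2
3 = 1·2 + 1
2 = 2·1 + 0  (stop)
So 1559/157 = [9; 1, 13, 3, 1, 2].

[9; 1, 13, 3, 1, 2]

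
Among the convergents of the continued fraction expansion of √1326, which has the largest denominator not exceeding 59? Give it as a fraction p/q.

1056/29

√1326 = [36; 2, 2, 2, 2, 2, 72, …] (period length 6).
Convergents:
  p_0/q_0 = 36/1
  p_1/q_1 = 73/2
  p_2/q_2 = 182/5
  p_3/q_3 = 437/12
  p_4/q_4 = 1056/29
  p_5/q_5 = 2549/70
q_4 = 29 ≤ 59 < 70 = q_5, so the answer is 1056/29.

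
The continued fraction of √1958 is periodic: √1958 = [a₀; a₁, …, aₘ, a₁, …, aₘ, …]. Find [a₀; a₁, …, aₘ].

[44; 4, 88]

a₀ = ⌊√1958⌋ = 44.
With m₀=0, d₀=1 and mₖ₊₁ = dₖaₖ − mₖ, dₖ₊₁ = (n − mₖ₊₁²)/dₖ, aₖ₊₁ = ⌊(a₀+mₖ₊₁)/dₖ₊₁⌋:
  k=1: m=44, d=22, a=4
  k=2: m=44, d=1, a=88
d=1 and a=2a₀=88 at k=2, so the next step gives (m, d) = (44, 22) again — its k=1 value — and the period has length 2.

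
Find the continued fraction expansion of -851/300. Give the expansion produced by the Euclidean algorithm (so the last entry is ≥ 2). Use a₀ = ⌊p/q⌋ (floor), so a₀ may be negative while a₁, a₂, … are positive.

[-3; 6, 8, 6]

-851 = -3*300 + 49
300 = 6*49 + 6
49 = 8*6 + 1
6 = 6*1 + 0  (stop)
So -851/300 = [-3; 6, 8, 6].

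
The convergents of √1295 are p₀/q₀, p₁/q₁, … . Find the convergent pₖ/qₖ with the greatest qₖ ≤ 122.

√1295 = [35; 1, 70, …] (period length 2).
Convergents:
  p_0/q_0 = 35/1
  p_1/q_1 = 36/1
  p_2/q_2 = 2555/71
  p_3/q_3 = 2591/72
  p_4/q_4 = 183925/5111
q_3 = 72 ≤ 122 < 5111 = q_4, so the answer is 2591/72.

2591/72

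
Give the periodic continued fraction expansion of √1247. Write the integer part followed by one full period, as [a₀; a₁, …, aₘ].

a₀ = ⌊√1247⌋ = 35.
With m₀=0, d₀=1 and mₖ₊₁ = dₖaₖ − mₖ, dₖ₊₁ = (n − mₖ₊₁²)/dₖ, aₖ₊₁ = ⌊(a₀+mₖ₊₁)/dₖ₊₁⌋:
  k=1: m=35, d=22, a=3
  k=2: m=31, d=13, a=5
  k=3: m=34, d=7, a=9
  k=4: m=29, d=58, a=1
  k=5: m=29, d=7, a=9
  k=6: m=34, d=13, a=5
  k=7: m=31, d=22, a=3
  k=8: m=35, d=1, a=70
d=1 and a=2a₀=70 at k=8, so the next step gives (m, d) = (35, 22) again — its k=1 value — and the period has length 8.

[35; 3, 5, 9, 1, 9, 5, 3, 70]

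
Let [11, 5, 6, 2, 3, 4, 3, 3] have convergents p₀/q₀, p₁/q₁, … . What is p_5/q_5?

Using pₖ = aₖpₖ₋₁ + pₖ₋₂, qₖ = aₖqₖ₋₁ + qₖ₋₂ (with p₋₁=1, p₋₂=0, q₋₁=0, q₋₂=1):
  k=0: a=11, p=11, q=1
  k=1: a=5, p=56, q=5
  k=2: a=6, p=347, q=31
  k=3: a=2, p=750, q=67
  k=4: a=3, p=2597, q=232
  k=5: a=4, p=11138, q=995

11138/995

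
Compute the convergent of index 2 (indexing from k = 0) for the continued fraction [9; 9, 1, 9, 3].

91/10

Using pₖ = aₖpₖ₋₁ + pₖ₋₂, qₖ = aₖqₖ₋₁ + qₖ₋₂ (with p₋₁=1, p₋₂=0, q₋₁=0, q₋₂=1):
  k=0: a=9, p=9, q=1
  k=1: a=9, p=82, q=9
  k=2: a=1, p=91, q=10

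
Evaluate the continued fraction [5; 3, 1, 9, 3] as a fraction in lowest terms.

Using pₖ = aₖpₖ₋₁ + pₖ₋₂ and qₖ = aₖqₖ₋₁ + qₖ₋₂:
  k=0: a=5, p=5, q=1
  k=1: a=3, p=16, q=3
  k=2: a=1, p=21, q=4
  k=3: a=9, p=205, q=39
  k=4: a=3, p=636, q=121

636/121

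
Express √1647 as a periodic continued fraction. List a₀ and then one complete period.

a₀ = ⌊√1647⌋ = 40.

[40; 1, 1, 2, 1, 1, 80]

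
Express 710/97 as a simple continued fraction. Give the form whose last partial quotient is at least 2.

710 = 7·97 + 31
97 = 3·31 + 4
31 = 7·4 + 3
4 = 1·3 + 1
3 = 3·1 + 0  (stop)
So 710/97 = [7; 3, 7, 1, 3].

[7; 3, 7, 1, 3]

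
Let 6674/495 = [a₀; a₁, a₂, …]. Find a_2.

14

6674 = 13·495 + 239   →  a_0 = 13
495 = 2·239 + 17   →  a_1 = 2
239 = 14·17 + 1   →  a_2 = 14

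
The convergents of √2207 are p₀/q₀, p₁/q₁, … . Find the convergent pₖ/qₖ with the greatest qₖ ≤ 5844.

√2207 = [46; 1, 45, 1, 92, …] (period length 4).
Convergents:
  p_0/q_0 = 46/1
  p_1/q_1 = 47/1
  p_2/q_2 = 2161/46
  p_3/q_3 = 2208/47
  p_4/q_4 = 205297/4370
  p_5/q_5 = 207505/4417
  p_6/q_6 = 9543022/203135
q_5 = 4417 ≤ 5844 < 203135 = q_6, so the answer is 207505/4417.

207505/4417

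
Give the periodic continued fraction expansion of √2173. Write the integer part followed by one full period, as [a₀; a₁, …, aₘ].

a₀ = ⌊√2173⌋ = 46.
With m₀=0, d₀=1 and mₖ₊₁ = dₖaₖ − mₖ, dₖ₊₁ = (n − mₖ₊₁²)/dₖ, aₖ₊₁ = ⌊(a₀+mₖ₊₁)/dₖ₊₁⌋:
  k=1: m=46, d=57, a=1
  k=2: m=11, d=36, a=1
  k=3: m=25, d=43, a=1
  k=4: m=18, d=43, a=1
  k=5: m=25, d=36, a=1
  k=6: m=11, d=57, a=1
  k=7: m=46, d=1, a=92
d=1 and a=2a₀=92 at k=7, so the next step gives (m, d) = (46, 57) again — its k=1 value — and the period has length 7.

[46; 1, 1, 1, 1, 1, 1, 92]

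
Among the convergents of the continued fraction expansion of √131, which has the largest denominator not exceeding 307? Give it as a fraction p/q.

1156/101

√131 = [11; 2, 4, 11, 4, 2, 22, …] (period length 6).
Convergents:
  p_0/q_0 = 11/1
  p_1/q_1 = 23/2
  p_2/q_2 = 103/9
  p_3/q_3 = 1156/101
  p_4/q_4 = 4727/413
q_3 = 101 ≤ 307 < 413 = q_4, so the answer is 1156/101.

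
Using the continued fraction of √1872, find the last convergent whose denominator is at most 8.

√1872 = [43; 3, 1, 3, 86, …] (period length 4).
Convergents:
  p_0/q_0 = 43/1
  p_1/q_1 = 130/3
  p_2/q_2 = 173/4
  p_3/q_3 = 649/15
q_2 = 4 ≤ 8 < 15 = q_3, so the answer is 173/4.

173/4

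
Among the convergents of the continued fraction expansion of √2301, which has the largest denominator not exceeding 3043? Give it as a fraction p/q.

145777/3039

√2301 = [47; 1, 30, 1, 94, …] (period length 4).
Convergents:
  p_0/q_0 = 47/1
  p_1/q_1 = 48/1
  p_2/q_2 = 1487/31
  p_3/q_3 = 1535/32
  p_4/q_4 = 145777/3039
  p_5/q_5 = 147312/3071
q_4 = 3039 ≤ 3043 < 3071 = q_5, so the answer is 145777/3039.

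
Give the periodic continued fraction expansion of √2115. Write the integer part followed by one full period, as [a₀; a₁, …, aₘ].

a₀ = ⌊√2115⌋ = 45.
With m₀=0, d₀=1 and mₖ₊₁ = dₖaₖ − mₖ, dₖ₊₁ = (n − mₖ₊₁²)/dₖ, aₖ₊₁ = ⌊(a₀+mₖ₊₁)/dₖ₊₁⌋:
  k=1: m=45, d=90, a=1
  k=2: m=45, d=1, a=90
d=1 and a=2a₀=90 at k=2, so the next step gives (m, d) = (45, 90) again — its k=1 value — and the period has length 2.

[45; 1, 90]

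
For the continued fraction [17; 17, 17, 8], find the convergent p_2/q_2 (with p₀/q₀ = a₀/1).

4947/290

Using pₖ = aₖpₖ₋₁ + pₖ₋₂, qₖ = aₖqₖ₋₁ + qₖ₋₂ (with p₋₁=1, p₋₂=0, q₋₁=0, q₋₂=1):
  k=0: a=17, p=17, q=1
  k=1: a=17, p=290, q=17
  k=2: a=17, p=4947, q=290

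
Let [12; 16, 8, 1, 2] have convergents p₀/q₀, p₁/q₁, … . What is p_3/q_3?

1749/145

Using pₖ = aₖpₖ₋₁ + pₖ₋₂, qₖ = aₖqₖ₋₁ + qₖ₋₂ (with p₋₁=1, p₋₂=0, q₋₁=0, q₋₂=1):
  k=0: a=12, p=12, q=1
  k=1: a=16, p=193, q=16
  k=2: a=8, p=1556, q=129
  k=3: a=1, p=1749, q=145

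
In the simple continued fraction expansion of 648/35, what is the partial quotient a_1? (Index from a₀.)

648 = 18·35 + 18   →  a_0 = 18
35 = 1·18 + 17   →  a_1 = 1

1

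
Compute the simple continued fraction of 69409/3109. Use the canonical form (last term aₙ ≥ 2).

69409 = 22*3109 + 1011
3109 = 3*1011 + 76
1011 = 13*76 + 23
76 = 3*23 + 7
23 = 3*7 + 2
7 = 3*2 + 1
2 = 2*1 + 0  (stop)
So 69409/3109 = [22; 3, 13, 3, 3, 3, 2].

[22; 3, 13, 3, 3, 3, 2]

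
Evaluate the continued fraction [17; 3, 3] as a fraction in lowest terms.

Fold from the inside: start with 3/1.
  3 + 1/3 = 10/3
  17 + 3/10 = 173/10

173/10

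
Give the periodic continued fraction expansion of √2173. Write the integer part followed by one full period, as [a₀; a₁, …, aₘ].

a₀ = ⌊√2173⌋ = 46.
With m₀=0, d₀=1 and mₖ₊₁ = dₖaₖ − mₖ, dₖ₊₁ = (n − mₖ₊₁²)/dₖ, aₖ₊₁ = ⌊(a₀+mₖ₊₁)/dₖ₊₁⌋:
  k=1: m=46, d=57, a=1
  k=2: m=11, d=36, a=1
  k=3: m=25, d=43, a=1
  k=4: m=18, d=43, a=1
  k=5: m=25, d=36, a=1
  k=6: m=11, d=57, a=1
  k=7: m=46, d=1, a=92
d=1 and a=2a₀=92 at k=7, so the next step gives (m, d) = (46, 57) again — its k=1 value — and the period has length 7.

[46; 1, 1, 1, 1, 1, 1, 92]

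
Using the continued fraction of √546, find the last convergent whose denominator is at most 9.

√546 = [23; 2, 1, 2, 1, 2, 46, …] (period length 6).
Convergents:
  p_0/q_0 = 23/1
  p_1/q_1 = 47/2
  p_2/q_2 = 70/3
  p_3/q_3 = 187/8
  p_4/q_4 = 257/11
q_3 = 8 ≤ 9 < 11 = q_4, so the answer is 187/8.

187/8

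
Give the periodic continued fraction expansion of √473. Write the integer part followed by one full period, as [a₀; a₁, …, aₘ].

a₀ = ⌊√473⌋ = 21.
With m₀=0, d₀=1 and mₖ₊₁ = dₖaₖ − mₖ, dₖ₊₁ = (n − mₖ₊₁²)/dₖ, aₖ₊₁ = ⌊(a₀+mₖ₊₁)/dₖ₊₁⌋:
  k=1: m=21, d=32, a=1
  k=2: m=11, d=11, a=2
  k=3: m=11, d=32, a=1
  k=4: m=21, d=1, a=42
d=1 and a=2a₀=42 at k=4, so the next step gives (m, d) = (21, 32) again — its k=1 value — and the period has length 4.

[21; 1, 2, 1, 42]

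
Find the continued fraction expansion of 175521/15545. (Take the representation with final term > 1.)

175521 = 11*15545 + 4526
15545 = 3*4526 + 1967
4526 = 2*1967 + 592
1967 = 3*592 + 191
592 = 3*191 + 19
191 = 10*19 + 1
19 = 19*1 + 0  (stop)
So 175521/15545 = [11; 3, 2, 3, 3, 10, 19].

[11; 3, 2, 3, 3, 10, 19]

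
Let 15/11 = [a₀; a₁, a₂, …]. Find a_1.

2

15 = 1·11 + 4   →  a_0 = 1
11 = 2·4 + 3   →  a_1 = 2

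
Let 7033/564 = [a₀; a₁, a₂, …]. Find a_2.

7033 = 12·564 + 265   →  a_0 = 12
564 = 2·265 + 34   →  a_1 = 2
265 = 7·34 + 27   →  a_2 = 7

7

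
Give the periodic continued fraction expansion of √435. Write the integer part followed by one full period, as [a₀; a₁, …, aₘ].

a₀ = ⌊√435⌋ = 20.
With m₀=0, d₀=1 and mₖ₊₁ = dₖaₖ − mₖ, dₖ₊₁ = (n − mₖ₊₁²)/dₖ, aₖ₊₁ = ⌊(a₀+mₖ₊₁)/dₖ₊₁⌋:
  k=1: m=20, d=35, a=1
  k=2: m=15, d=6, a=5
  k=3: m=15, d=35, a=1
  k=4: m=20, d=1, a=40
d=1 and a=2a₀=40 at k=4, so the next step gives (m, d) = (20, 35) again — its k=1 value — and the period has length 4.

[20; 1, 5, 1, 40]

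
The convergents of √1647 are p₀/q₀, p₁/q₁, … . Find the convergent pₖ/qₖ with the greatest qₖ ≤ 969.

39244/967

√1647 = [40; 1, 1, 2, 1, 1, 80, …] (period length 6).
Convergents:
  p_0/q_0 = 40/1
  p_1/q_1 = 41/1
  p_2/q_2 = 81/2
  p_3/q_3 = 203/5
  p_4/q_4 = 284/7
  p_5/q_5 = 487/12
  p_6/q_6 = 39244/967
  p_7/q_7 = 39731/979
q_6 = 967 ≤ 969 < 979 = q_7, so the answer is 39244/967.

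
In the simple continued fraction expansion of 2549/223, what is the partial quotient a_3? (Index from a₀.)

10

2549 = 11·223 + 96   →  a_0 = 11
223 = 2·96 + 31   →  a_1 = 2
96 = 3·31 + 3   →  a_2 = 3
31 = 10·3 + 1   →  a_3 = 10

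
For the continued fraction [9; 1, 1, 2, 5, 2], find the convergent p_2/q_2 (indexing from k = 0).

19/2

Using pₖ = aₖpₖ₋₁ + pₖ₋₂, qₖ = aₖqₖ₋₁ + qₖ₋₂ (with p₋₁=1, p₋₂=0, q₋₁=0, q₋₂=1):
  k=0: a=9, p=9, q=1
  k=1: a=1, p=10, q=1
  k=2: a=1, p=19, q=2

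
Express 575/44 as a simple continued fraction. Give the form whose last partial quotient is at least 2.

575 = 13*44 + 3
44 = 14*3 + 2
3 = 1*2 + 1
2 = 2*1 + 0  (stop)
So 575/44 = [13; 14, 1, 2].

[13; 14, 1, 2]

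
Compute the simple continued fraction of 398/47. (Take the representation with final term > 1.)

398 = 8×47 + 22
47 = 2×22 + 3
22 = 7×3 + 1
3 = 3×1 + 0  (stop)
So 398/47 = [8; 2, 7, 3].

[8; 2, 7, 3]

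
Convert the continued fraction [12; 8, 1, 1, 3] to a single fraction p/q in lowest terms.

727/60

Using pₖ = aₖpₖ₋₁ + pₖ₋₂ and qₖ = aₖqₖ₋₁ + qₖ₋₂:
  k=0: a=12, p=12, q=1
  k=1: a=8, p=97, q=8
  k=2: a=1, p=109, q=9
  k=3: a=1, p=206, q=17
  k=4: a=3, p=727, q=60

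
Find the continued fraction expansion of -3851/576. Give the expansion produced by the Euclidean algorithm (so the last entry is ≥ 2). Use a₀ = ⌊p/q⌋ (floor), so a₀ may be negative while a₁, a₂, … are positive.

[-7; 3, 5, 2, 16]

-3851 = -7·576 + 181
576 = 3·181 + 33
181 = 5·33 + 16
33 = 2·16 + 1
16 = 16·1 + 0  (stop)
So -3851/576 = [-7; 3, 5, 2, 16].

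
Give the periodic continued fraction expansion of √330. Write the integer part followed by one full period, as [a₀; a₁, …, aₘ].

a₀ = ⌊√330⌋ = 18.
With m₀=0, d₀=1 and mₖ₊₁ = dₖaₖ − mₖ, dₖ₊₁ = (n − mₖ₊₁²)/dₖ, aₖ₊₁ = ⌊(a₀+mₖ₊₁)/dₖ₊₁⌋:
  k=1: m=18, d=6, a=6
  k=2: m=18, d=1, a=36
d=1 and a=2a₀=36 at k=2, so the next step gives (m, d) = (18, 6) again — its k=1 value — and the period has length 2.

[18; 6, 36]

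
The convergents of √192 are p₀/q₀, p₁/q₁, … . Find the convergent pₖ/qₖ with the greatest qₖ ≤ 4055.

√192 = [13; 1, 5, 1, 26, …] (period length 4).
Convergents:
  p_0/q_0 = 13/1
  p_1/q_1 = 14/1
  p_2/q_2 = 83/6
  p_3/q_3 = 97/7
  p_4/q_4 = 2605/188
  p_5/q_5 = 2702/195
  p_6/q_6 = 16115/1163
  p_7/q_7 = 18817/1358
  p_8/q_8 = 505357/36471
q_7 = 1358 ≤ 4055 < 36471 = q_8, so the answer is 18817/1358.

18817/1358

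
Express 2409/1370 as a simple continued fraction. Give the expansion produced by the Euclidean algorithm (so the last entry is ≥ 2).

[1; 1, 3, 7, 5, 9]

2409 = 1·1370 + 1039
1370 = 1·1039 + 331
1039 = 3·331 + 46
331 = 7·46 + 9
46 = 5·9 + 1
9 = 9·1 + 0  (stop)
So 2409/1370 = [1; 1, 3, 7, 5, 9].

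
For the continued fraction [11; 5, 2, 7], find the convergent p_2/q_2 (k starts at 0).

Using pₖ = aₖpₖ₋₁ + pₖ₋₂, qₖ = aₖqₖ₋₁ + qₖ₋₂ (with p₋₁=1, p₋₂=0, q₋₁=0, q₋₂=1):
  k=0: a=11, p=11, q=1
  k=1: a=5, p=56, q=5
  k=2: a=2, p=123, q=11

123/11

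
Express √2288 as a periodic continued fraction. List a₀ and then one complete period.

a₀ = ⌊√2288⌋ = 47.
With m₀=0, d₀=1 and mₖ₊₁ = dₖaₖ − mₖ, dₖ₊₁ = (n − mₖ₊₁²)/dₖ, aₖ₊₁ = ⌊(a₀+mₖ₊₁)/dₖ₊₁⌋:
  k=1: m=47, d=79, a=1
  k=2: m=32, d=16, a=4
  k=3: m=32, d=79, a=1
  k=4: m=47, d=1, a=94
d=1 and a=2a₀=94 at k=4, so the next step gives (m, d) = (47, 79) again — its k=1 value — and the period has length 4.

[47; 1, 4, 1, 94]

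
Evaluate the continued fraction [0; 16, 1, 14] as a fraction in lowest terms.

Fold from the inside: start with 14/1.
  1 + 1/14 = 15/14
  16 + 14/15 = 254/15
  0 + 15/254 = 15/254

15/254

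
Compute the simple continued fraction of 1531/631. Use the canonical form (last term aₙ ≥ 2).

1531 = 2·631 + 269
631 = 2·269 + 93
269 = 2·93 + 83
93 = 1·83 + 10
83 = 8·10 + 3
10 = 3·3 + 1
3 = 3·1 + 0  (stop)
So 1531/631 = [2; 2, 2, 1, 8, 3, 3].

[2; 2, 2, 1, 8, 3, 3]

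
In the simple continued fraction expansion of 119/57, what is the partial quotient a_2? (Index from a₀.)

119 = 2·57 + 5   →  a_0 = 2
57 = 11·5 + 2   →  a_1 = 11
5 = 2·2 + 1   →  a_2 = 2

2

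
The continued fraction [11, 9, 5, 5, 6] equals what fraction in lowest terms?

Fold from the inside: start with 6/1.
  5 + 1/6 = 31/6
  5 + 6/31 = 161/31
  9 + 31/161 = 1480/161
  11 + 161/1480 = 16441/1480

16441/1480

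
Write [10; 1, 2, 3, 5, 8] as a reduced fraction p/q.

4643/434

Fold from the inside: start with 8/1.
  5 + 1/8 = 41/8
  3 + 8/41 = 131/41
  2 + 41/131 = 303/131
  1 + 131/303 = 434/303
  10 + 303/434 = 4643/434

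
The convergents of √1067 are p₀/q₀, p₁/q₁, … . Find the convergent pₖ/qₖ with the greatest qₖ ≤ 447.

√1067 = [32; 1, 1, 1, 64, …] (period length 4).
Convergents:
  p_0/q_0 = 32/1
  p_1/q_1 = 33/1
  p_2/q_2 = 65/2
  p_3/q_3 = 98/3
  p_4/q_4 = 6337/194
  p_5/q_5 = 6435/197
  p_6/q_6 = 12772/391
  p_7/q_7 = 19207/588
q_6 = 391 ≤ 447 < 588 = q_7, so the answer is 12772/391.

12772/391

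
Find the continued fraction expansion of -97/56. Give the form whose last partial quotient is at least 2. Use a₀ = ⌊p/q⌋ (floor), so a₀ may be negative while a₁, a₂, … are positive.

[-2; 3, 1, 2, 1, 3]

-97 = -2·56 + 15
56 = 3·15 + 11
15 = 1·11 + 4
11 = 2·4 + 3
4 = 1·3 + 1
3 = 3·1 + 0  (stop)
So -97/56 = [-2; 3, 1, 2, 1, 3].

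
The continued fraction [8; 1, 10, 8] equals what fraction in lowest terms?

793/89

Using pₖ = aₖpₖ₋₁ + pₖ₋₂ and qₖ = aₖqₖ₋₁ + qₖ₋₂:
  k=0: a=8, p=8, q=1
  k=1: a=1, p=9, q=1
  k=2: a=10, p=98, q=11
  k=3: a=8, p=793, q=89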